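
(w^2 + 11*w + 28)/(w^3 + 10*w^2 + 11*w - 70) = (w + 4)/(w^2 + 3*w - 10)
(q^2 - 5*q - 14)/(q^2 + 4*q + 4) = (q - 7)/(q + 2)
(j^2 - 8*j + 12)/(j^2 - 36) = (j - 2)/(j + 6)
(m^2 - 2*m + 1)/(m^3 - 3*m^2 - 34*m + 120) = (m^2 - 2*m + 1)/(m^3 - 3*m^2 - 34*m + 120)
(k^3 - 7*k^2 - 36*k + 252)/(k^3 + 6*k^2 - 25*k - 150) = (k^2 - 13*k + 42)/(k^2 - 25)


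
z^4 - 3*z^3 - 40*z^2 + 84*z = z*(z - 7)*(z - 2)*(z + 6)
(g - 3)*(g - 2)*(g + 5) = g^3 - 19*g + 30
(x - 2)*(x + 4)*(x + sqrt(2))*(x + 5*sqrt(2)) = x^4 + 2*x^3 + 6*sqrt(2)*x^3 + 2*x^2 + 12*sqrt(2)*x^2 - 48*sqrt(2)*x + 20*x - 80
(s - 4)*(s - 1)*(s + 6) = s^3 + s^2 - 26*s + 24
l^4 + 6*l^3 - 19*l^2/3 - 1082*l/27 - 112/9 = (l - 8/3)*(l + 1/3)*(l + 7/3)*(l + 6)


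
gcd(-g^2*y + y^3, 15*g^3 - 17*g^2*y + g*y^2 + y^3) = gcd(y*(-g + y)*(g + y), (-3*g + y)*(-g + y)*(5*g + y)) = -g + y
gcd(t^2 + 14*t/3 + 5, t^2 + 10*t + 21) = t + 3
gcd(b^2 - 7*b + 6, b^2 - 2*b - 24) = b - 6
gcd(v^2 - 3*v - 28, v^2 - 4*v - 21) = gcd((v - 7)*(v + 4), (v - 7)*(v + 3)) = v - 7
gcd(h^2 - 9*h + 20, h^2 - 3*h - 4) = h - 4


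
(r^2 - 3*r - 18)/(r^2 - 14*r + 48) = (r + 3)/(r - 8)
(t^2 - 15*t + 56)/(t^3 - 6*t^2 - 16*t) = (t - 7)/(t*(t + 2))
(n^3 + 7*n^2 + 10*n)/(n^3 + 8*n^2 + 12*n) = (n + 5)/(n + 6)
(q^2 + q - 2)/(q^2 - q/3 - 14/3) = 3*(q - 1)/(3*q - 7)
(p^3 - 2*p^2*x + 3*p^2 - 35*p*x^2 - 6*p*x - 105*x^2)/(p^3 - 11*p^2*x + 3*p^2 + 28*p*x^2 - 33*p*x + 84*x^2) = (-p - 5*x)/(-p + 4*x)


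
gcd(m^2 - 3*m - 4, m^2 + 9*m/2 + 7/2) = m + 1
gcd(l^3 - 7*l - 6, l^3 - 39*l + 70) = 1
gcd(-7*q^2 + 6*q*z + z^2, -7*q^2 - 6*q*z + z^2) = 1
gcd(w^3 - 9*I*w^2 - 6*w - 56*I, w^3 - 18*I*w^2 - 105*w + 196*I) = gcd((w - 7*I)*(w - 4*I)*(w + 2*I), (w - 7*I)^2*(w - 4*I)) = w^2 - 11*I*w - 28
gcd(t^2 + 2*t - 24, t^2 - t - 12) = t - 4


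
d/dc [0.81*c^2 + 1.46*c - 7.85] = 1.62*c + 1.46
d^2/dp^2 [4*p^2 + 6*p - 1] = 8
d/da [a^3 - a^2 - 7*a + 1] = 3*a^2 - 2*a - 7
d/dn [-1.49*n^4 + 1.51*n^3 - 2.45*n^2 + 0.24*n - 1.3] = -5.96*n^3 + 4.53*n^2 - 4.9*n + 0.24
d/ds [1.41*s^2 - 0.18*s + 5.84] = 2.82*s - 0.18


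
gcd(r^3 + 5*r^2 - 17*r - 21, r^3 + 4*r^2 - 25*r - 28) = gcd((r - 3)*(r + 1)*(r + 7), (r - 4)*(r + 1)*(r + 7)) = r^2 + 8*r + 7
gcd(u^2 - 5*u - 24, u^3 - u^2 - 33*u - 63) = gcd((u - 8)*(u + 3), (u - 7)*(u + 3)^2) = u + 3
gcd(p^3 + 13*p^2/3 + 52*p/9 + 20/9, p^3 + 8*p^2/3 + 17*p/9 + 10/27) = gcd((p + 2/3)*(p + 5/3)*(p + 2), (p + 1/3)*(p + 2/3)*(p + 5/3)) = p^2 + 7*p/3 + 10/9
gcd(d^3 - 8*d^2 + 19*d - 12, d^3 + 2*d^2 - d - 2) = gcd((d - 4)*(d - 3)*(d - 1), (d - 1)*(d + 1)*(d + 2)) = d - 1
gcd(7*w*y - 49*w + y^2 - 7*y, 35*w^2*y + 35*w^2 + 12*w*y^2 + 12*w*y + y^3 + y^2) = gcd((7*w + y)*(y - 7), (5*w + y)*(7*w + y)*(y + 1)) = 7*w + y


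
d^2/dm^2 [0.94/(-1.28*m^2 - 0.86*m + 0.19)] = (3.080192*m^2 + 2.069504*m - 0.94*(2.56*m + 0.86)*(5.12*m + 1.72) - 0.457216)/(1.28*m^2 + 0.86*m - 0.19)^3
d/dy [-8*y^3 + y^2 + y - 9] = -24*y^2 + 2*y + 1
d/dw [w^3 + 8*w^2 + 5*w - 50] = 3*w^2 + 16*w + 5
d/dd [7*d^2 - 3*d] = 14*d - 3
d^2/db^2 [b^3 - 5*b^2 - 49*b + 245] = 6*b - 10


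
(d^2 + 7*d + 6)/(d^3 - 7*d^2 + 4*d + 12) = (d + 6)/(d^2 - 8*d + 12)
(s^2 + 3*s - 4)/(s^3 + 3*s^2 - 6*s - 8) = (s - 1)/(s^2 - s - 2)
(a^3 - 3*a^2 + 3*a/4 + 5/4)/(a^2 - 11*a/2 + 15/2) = (2*a^2 - a - 1)/(2*(a - 3))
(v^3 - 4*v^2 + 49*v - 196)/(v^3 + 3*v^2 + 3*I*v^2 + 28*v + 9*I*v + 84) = (v^2 - v*(4 + 7*I) + 28*I)/(v^2 + v*(3 - 4*I) - 12*I)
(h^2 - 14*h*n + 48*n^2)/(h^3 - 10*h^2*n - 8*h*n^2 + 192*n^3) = 1/(h + 4*n)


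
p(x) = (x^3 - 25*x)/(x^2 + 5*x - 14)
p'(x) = (-2*x - 5)*(x^3 - 25*x)/(x^2 + 5*x - 14)^2 + (3*x^2 - 25)/(x^2 + 5*x - 14)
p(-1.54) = -1.80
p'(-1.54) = 0.75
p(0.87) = 2.37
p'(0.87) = 4.35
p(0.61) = 1.42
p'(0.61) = 3.09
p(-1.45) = -1.73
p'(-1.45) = 0.79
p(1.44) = 6.99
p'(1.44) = 15.62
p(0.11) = 0.20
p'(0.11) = 1.94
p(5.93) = 1.19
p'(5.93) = 1.19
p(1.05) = 3.28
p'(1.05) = 5.88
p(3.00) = -4.80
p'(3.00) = 5.48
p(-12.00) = -20.40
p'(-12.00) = 0.28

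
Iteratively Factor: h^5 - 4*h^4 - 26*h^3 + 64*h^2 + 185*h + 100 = (h + 1)*(h^4 - 5*h^3 - 21*h^2 + 85*h + 100) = (h + 1)*(h + 4)*(h^3 - 9*h^2 + 15*h + 25) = (h - 5)*(h + 1)*(h + 4)*(h^2 - 4*h - 5) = (h - 5)^2*(h + 1)*(h + 4)*(h + 1)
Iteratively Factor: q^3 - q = (q)*(q^2 - 1) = q*(q + 1)*(q - 1)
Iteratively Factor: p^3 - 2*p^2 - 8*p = (p - 4)*(p^2 + 2*p) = (p - 4)*(p + 2)*(p)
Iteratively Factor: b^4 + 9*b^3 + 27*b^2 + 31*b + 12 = (b + 1)*(b^3 + 8*b^2 + 19*b + 12) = (b + 1)*(b + 4)*(b^2 + 4*b + 3) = (b + 1)^2*(b + 4)*(b + 3)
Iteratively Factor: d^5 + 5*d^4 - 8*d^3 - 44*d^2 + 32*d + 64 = (d + 1)*(d^4 + 4*d^3 - 12*d^2 - 32*d + 64) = (d - 2)*(d + 1)*(d^3 + 6*d^2 - 32) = (d - 2)*(d + 1)*(d + 4)*(d^2 + 2*d - 8) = (d - 2)^2*(d + 1)*(d + 4)*(d + 4)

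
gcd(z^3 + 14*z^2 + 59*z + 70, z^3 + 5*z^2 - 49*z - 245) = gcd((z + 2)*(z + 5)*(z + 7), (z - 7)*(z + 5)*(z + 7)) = z^2 + 12*z + 35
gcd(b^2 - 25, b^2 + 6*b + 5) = b + 5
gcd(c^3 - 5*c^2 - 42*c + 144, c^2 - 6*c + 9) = c - 3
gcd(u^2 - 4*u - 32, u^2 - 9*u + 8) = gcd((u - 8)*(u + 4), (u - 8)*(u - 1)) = u - 8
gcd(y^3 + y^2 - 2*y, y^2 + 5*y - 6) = y - 1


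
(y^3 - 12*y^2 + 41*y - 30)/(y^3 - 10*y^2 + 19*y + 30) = (y - 1)/(y + 1)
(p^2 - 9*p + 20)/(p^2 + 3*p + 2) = (p^2 - 9*p + 20)/(p^2 + 3*p + 2)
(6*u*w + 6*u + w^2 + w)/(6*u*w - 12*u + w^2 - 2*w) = (w + 1)/(w - 2)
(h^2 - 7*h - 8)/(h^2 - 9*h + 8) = (h + 1)/(h - 1)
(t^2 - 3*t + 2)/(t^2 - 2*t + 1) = (t - 2)/(t - 1)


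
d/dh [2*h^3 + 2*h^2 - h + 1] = 6*h^2 + 4*h - 1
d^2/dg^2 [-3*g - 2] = 0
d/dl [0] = 0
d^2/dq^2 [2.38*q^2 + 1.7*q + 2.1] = 4.76000000000000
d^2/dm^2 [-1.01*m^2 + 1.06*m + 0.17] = -2.02000000000000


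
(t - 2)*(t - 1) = t^2 - 3*t + 2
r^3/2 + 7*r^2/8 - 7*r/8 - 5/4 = (r/2 + 1)*(r - 5/4)*(r + 1)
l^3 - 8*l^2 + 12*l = l*(l - 6)*(l - 2)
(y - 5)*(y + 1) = y^2 - 4*y - 5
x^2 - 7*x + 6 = (x - 6)*(x - 1)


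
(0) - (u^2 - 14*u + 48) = -u^2 + 14*u - 48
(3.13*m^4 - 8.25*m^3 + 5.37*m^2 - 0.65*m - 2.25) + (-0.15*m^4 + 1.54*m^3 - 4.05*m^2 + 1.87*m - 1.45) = 2.98*m^4 - 6.71*m^3 + 1.32*m^2 + 1.22*m - 3.7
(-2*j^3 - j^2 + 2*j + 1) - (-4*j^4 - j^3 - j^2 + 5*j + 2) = 4*j^4 - j^3 - 3*j - 1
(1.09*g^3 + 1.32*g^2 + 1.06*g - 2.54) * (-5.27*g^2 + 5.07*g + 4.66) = -5.7443*g^5 - 1.4301*g^4 + 6.1856*g^3 + 24.9112*g^2 - 7.9382*g - 11.8364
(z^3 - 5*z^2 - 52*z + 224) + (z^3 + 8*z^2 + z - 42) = 2*z^3 + 3*z^2 - 51*z + 182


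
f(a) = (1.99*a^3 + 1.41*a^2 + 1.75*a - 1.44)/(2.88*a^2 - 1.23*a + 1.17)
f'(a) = (1.23 - 5.76*a)*(1.99*a^3 + 1.41*a^2 + 1.75*a - 1.44)/(2.88*a^2 - 1.23*a + 1.17)^2 + (5.97*a^2 + 2.82*a + 1.75)/(2.88*a^2 - 1.23*a + 1.17)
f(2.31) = 2.53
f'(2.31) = 0.70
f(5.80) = 4.89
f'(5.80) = 0.68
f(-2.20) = -1.10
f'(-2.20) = 0.51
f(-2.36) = -1.19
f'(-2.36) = 0.53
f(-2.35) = -1.18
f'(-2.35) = 0.53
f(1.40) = 1.81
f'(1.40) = 0.98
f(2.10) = 2.38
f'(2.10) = 0.72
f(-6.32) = -3.70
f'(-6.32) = 0.67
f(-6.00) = -3.48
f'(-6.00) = 0.67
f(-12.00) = -7.57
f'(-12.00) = 0.69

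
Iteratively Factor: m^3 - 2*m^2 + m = (m - 1)*(m^2 - m) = (m - 1)^2*(m)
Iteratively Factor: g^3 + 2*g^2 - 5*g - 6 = (g + 1)*(g^2 + g - 6) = (g - 2)*(g + 1)*(g + 3)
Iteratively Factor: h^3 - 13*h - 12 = (h - 4)*(h^2 + 4*h + 3) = (h - 4)*(h + 3)*(h + 1)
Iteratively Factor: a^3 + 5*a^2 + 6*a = (a + 2)*(a^2 + 3*a) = (a + 2)*(a + 3)*(a)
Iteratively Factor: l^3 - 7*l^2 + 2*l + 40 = (l + 2)*(l^2 - 9*l + 20) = (l - 5)*(l + 2)*(l - 4)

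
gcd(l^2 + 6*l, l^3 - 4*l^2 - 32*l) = l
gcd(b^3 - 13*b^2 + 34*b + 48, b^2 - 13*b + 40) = b - 8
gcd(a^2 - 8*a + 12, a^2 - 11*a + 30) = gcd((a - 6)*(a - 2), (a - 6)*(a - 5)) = a - 6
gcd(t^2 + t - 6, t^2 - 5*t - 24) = t + 3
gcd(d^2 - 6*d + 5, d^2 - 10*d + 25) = d - 5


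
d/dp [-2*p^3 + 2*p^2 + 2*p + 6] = -6*p^2 + 4*p + 2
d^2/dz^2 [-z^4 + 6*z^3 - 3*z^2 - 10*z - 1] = -12*z^2 + 36*z - 6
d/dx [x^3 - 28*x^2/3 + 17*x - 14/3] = 3*x^2 - 56*x/3 + 17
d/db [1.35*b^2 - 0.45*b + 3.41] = 2.7*b - 0.45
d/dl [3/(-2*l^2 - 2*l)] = 3*(2*l + 1)/(2*l^2*(l + 1)^2)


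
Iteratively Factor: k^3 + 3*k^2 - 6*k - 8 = (k + 4)*(k^2 - k - 2) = (k - 2)*(k + 4)*(k + 1)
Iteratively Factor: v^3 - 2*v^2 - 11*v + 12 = (v + 3)*(v^2 - 5*v + 4) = (v - 1)*(v + 3)*(v - 4)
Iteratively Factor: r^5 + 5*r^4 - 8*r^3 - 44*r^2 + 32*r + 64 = (r + 4)*(r^4 + r^3 - 12*r^2 + 4*r + 16) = (r - 2)*(r + 4)*(r^3 + 3*r^2 - 6*r - 8) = (r - 2)*(r + 4)^2*(r^2 - r - 2) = (r - 2)*(r + 1)*(r + 4)^2*(r - 2)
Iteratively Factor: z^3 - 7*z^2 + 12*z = (z)*(z^2 - 7*z + 12) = z*(z - 4)*(z - 3)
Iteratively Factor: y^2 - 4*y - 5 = (y + 1)*(y - 5)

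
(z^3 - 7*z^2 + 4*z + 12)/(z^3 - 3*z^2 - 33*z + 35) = (z^3 - 7*z^2 + 4*z + 12)/(z^3 - 3*z^2 - 33*z + 35)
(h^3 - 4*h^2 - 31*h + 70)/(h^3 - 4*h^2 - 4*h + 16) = (h^2 - 2*h - 35)/(h^2 - 2*h - 8)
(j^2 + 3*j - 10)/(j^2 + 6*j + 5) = (j - 2)/(j + 1)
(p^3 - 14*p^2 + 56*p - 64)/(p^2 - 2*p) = p - 12 + 32/p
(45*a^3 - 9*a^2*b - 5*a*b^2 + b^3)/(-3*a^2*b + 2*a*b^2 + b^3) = (-15*a^2 + 8*a*b - b^2)/(b*(a - b))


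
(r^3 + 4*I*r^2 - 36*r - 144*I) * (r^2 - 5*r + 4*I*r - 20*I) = r^5 - 5*r^4 + 8*I*r^4 - 52*r^3 - 40*I*r^3 + 260*r^2 - 288*I*r^2 + 576*r + 1440*I*r - 2880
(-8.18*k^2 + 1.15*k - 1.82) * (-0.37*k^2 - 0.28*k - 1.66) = 3.0266*k^4 + 1.8649*k^3 + 13.9302*k^2 - 1.3994*k + 3.0212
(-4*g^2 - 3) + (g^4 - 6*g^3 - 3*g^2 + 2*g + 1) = g^4 - 6*g^3 - 7*g^2 + 2*g - 2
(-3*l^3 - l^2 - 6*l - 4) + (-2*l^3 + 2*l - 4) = -5*l^3 - l^2 - 4*l - 8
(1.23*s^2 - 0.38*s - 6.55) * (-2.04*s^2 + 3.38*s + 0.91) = -2.5092*s^4 + 4.9326*s^3 + 13.1969*s^2 - 22.4848*s - 5.9605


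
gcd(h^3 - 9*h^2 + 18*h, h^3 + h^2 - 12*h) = h^2 - 3*h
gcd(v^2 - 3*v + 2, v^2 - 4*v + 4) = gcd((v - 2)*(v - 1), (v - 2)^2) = v - 2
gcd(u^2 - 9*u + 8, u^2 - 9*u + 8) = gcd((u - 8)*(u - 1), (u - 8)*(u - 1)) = u^2 - 9*u + 8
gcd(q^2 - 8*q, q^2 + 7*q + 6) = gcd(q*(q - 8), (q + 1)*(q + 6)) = 1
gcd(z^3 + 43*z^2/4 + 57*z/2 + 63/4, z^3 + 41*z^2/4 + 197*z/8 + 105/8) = z^2 + 31*z/4 + 21/4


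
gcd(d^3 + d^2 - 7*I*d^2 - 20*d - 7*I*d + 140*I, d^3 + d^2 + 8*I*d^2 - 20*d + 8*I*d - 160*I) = d^2 + d - 20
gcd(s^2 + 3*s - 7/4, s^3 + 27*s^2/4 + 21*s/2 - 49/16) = s + 7/2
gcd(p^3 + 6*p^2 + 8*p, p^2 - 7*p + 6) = 1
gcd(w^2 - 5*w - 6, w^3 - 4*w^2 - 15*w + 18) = w - 6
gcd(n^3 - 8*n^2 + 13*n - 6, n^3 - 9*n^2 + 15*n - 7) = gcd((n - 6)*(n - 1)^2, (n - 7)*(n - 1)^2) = n^2 - 2*n + 1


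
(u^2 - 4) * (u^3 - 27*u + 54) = u^5 - 31*u^3 + 54*u^2 + 108*u - 216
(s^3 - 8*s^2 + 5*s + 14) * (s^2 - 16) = s^5 - 8*s^4 - 11*s^3 + 142*s^2 - 80*s - 224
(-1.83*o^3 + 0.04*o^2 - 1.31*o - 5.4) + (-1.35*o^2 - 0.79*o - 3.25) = -1.83*o^3 - 1.31*o^2 - 2.1*o - 8.65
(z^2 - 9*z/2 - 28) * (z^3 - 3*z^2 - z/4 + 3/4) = z^5 - 15*z^4/2 - 59*z^3/4 + 687*z^2/8 + 29*z/8 - 21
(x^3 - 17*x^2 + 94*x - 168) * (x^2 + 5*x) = x^5 - 12*x^4 + 9*x^3 + 302*x^2 - 840*x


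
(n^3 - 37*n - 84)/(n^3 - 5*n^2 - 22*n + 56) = (n + 3)/(n - 2)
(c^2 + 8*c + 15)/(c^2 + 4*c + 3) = (c + 5)/(c + 1)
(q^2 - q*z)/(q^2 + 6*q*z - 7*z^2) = q/(q + 7*z)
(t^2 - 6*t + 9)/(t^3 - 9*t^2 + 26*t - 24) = (t - 3)/(t^2 - 6*t + 8)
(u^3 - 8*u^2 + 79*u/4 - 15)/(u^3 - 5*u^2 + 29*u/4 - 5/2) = (2*u^2 - 11*u + 12)/(2*u^2 - 5*u + 2)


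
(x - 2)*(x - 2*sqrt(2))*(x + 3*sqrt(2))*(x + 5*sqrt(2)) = x^4 - 2*x^3 + 6*sqrt(2)*x^3 - 12*sqrt(2)*x^2 - 2*x^2 - 60*sqrt(2)*x + 4*x + 120*sqrt(2)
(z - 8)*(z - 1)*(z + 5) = z^3 - 4*z^2 - 37*z + 40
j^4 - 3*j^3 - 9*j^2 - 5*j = j*(j - 5)*(j + 1)^2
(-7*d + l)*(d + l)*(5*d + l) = -35*d^3 - 37*d^2*l - d*l^2 + l^3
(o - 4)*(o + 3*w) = o^2 + 3*o*w - 4*o - 12*w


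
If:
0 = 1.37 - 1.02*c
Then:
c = 1.34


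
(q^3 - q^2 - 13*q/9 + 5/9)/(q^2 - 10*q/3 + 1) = (3*q^2 - 2*q - 5)/(3*(q - 3))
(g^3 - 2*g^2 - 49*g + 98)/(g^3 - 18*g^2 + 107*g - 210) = (g^2 + 5*g - 14)/(g^2 - 11*g + 30)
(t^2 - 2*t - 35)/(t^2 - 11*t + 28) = (t + 5)/(t - 4)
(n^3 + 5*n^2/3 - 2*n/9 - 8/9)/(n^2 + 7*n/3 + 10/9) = (9*n^3 + 15*n^2 - 2*n - 8)/(9*n^2 + 21*n + 10)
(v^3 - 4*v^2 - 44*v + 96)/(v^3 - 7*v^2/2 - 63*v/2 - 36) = 2*(v^2 + 4*v - 12)/(2*v^2 + 9*v + 9)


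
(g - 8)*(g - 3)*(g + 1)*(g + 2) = g^4 - 8*g^3 - 7*g^2 + 50*g + 48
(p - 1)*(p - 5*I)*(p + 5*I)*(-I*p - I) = -I*p^4 - 24*I*p^2 + 25*I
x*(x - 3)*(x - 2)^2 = x^4 - 7*x^3 + 16*x^2 - 12*x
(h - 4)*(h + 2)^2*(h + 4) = h^4 + 4*h^3 - 12*h^2 - 64*h - 64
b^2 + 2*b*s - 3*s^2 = (b - s)*(b + 3*s)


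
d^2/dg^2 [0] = 0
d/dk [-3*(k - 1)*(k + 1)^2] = 3*(1 - 3*k)*(k + 1)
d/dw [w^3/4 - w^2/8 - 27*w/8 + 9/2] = 3*w^2/4 - w/4 - 27/8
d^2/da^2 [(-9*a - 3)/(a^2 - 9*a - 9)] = 6*((2*a - 9)^2*(3*a + 1) + (9*a - 26)*(-a^2 + 9*a + 9))/(-a^2 + 9*a + 9)^3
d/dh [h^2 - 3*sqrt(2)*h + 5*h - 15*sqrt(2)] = 2*h - 3*sqrt(2) + 5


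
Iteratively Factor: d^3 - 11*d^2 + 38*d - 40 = (d - 2)*(d^2 - 9*d + 20) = (d - 4)*(d - 2)*(d - 5)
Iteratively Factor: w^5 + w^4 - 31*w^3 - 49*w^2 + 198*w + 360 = (w + 3)*(w^4 - 2*w^3 - 25*w^2 + 26*w + 120) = (w - 5)*(w + 3)*(w^3 + 3*w^2 - 10*w - 24) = (w - 5)*(w - 3)*(w + 3)*(w^2 + 6*w + 8) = (w - 5)*(w - 3)*(w + 2)*(w + 3)*(w + 4)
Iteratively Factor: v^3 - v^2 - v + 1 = (v + 1)*(v^2 - 2*v + 1) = (v - 1)*(v + 1)*(v - 1)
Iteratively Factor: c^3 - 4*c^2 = (c)*(c^2 - 4*c) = c^2*(c - 4)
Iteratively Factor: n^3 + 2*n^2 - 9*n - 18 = (n - 3)*(n^2 + 5*n + 6) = (n - 3)*(n + 2)*(n + 3)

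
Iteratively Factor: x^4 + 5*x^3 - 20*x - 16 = (x + 4)*(x^3 + x^2 - 4*x - 4) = (x + 2)*(x + 4)*(x^2 - x - 2) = (x + 1)*(x + 2)*(x + 4)*(x - 2)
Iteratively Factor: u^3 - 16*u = (u + 4)*(u^2 - 4*u) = (u - 4)*(u + 4)*(u)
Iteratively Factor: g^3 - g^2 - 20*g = (g - 5)*(g^2 + 4*g) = g*(g - 5)*(g + 4)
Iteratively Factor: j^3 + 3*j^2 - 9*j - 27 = (j + 3)*(j^2 - 9) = (j + 3)^2*(j - 3)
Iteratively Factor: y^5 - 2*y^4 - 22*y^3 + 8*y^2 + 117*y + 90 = (y + 2)*(y^4 - 4*y^3 - 14*y^2 + 36*y + 45) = (y - 3)*(y + 2)*(y^3 - y^2 - 17*y - 15) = (y - 5)*(y - 3)*(y + 2)*(y^2 + 4*y + 3) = (y - 5)*(y - 3)*(y + 2)*(y + 3)*(y + 1)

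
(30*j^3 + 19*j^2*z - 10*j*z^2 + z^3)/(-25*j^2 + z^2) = (-6*j^2 - 5*j*z + z^2)/(5*j + z)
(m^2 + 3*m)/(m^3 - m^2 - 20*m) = (m + 3)/(m^2 - m - 20)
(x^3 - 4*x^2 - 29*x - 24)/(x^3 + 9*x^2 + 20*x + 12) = (x^2 - 5*x - 24)/(x^2 + 8*x + 12)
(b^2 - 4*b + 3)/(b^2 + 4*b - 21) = (b - 1)/(b + 7)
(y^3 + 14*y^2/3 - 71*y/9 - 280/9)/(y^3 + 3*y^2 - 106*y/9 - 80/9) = (3*y + 7)/(3*y + 2)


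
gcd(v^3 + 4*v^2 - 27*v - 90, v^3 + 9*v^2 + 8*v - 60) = v + 6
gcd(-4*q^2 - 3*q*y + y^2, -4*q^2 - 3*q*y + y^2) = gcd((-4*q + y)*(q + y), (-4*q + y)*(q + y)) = -4*q^2 - 3*q*y + y^2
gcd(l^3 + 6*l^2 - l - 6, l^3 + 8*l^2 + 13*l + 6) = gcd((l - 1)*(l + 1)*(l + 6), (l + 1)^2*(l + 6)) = l^2 + 7*l + 6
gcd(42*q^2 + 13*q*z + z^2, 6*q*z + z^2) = 6*q + z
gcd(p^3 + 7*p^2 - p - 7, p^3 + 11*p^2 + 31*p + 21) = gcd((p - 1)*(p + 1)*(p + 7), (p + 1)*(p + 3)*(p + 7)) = p^2 + 8*p + 7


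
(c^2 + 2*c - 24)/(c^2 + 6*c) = (c - 4)/c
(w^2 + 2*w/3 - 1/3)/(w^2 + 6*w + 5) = (w - 1/3)/(w + 5)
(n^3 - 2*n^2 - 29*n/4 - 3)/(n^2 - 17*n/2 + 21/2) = (4*n^3 - 8*n^2 - 29*n - 12)/(2*(2*n^2 - 17*n + 21))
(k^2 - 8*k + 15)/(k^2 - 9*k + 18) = (k - 5)/(k - 6)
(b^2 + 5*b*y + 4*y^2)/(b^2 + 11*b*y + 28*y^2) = (b + y)/(b + 7*y)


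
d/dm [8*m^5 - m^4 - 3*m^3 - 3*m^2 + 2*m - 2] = 40*m^4 - 4*m^3 - 9*m^2 - 6*m + 2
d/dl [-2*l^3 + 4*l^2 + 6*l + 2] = -6*l^2 + 8*l + 6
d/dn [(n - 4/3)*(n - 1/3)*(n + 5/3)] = 3*n^2 - 7/3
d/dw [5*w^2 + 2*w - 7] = 10*w + 2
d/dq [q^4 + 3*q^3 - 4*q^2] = q*(4*q^2 + 9*q - 8)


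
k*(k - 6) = k^2 - 6*k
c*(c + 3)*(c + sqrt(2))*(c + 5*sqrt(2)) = c^4 + 3*c^3 + 6*sqrt(2)*c^3 + 10*c^2 + 18*sqrt(2)*c^2 + 30*c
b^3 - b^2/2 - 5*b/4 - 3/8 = (b - 3/2)*(b + 1/2)^2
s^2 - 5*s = s*(s - 5)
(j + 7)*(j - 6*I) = j^2 + 7*j - 6*I*j - 42*I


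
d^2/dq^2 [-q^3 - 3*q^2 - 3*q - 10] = -6*q - 6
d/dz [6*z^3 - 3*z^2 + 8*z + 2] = 18*z^2 - 6*z + 8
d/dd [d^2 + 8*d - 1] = 2*d + 8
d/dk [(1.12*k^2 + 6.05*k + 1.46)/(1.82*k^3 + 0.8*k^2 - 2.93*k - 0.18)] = (-2.0384*k^4 - 22.022*k^3 - 16.0932*k^2 - 2.7392*k + 3.1888)/(3.3124*k^6 + 2.912*k^5 - 10.0252*k^4 - 5.3432*k^3 + 8.2969*k^2 + 1.0548*k + 0.0324)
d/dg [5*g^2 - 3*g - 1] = 10*g - 3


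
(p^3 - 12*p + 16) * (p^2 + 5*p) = p^5 + 5*p^4 - 12*p^3 - 44*p^2 + 80*p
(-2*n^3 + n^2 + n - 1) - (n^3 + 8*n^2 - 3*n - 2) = -3*n^3 - 7*n^2 + 4*n + 1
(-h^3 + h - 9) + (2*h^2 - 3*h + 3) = -h^3 + 2*h^2 - 2*h - 6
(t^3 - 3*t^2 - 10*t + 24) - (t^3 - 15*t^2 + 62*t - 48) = 12*t^2 - 72*t + 72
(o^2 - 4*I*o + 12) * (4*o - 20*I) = 4*o^3 - 36*I*o^2 - 32*o - 240*I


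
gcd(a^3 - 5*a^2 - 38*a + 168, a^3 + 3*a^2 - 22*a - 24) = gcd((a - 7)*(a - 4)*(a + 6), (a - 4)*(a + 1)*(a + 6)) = a^2 + 2*a - 24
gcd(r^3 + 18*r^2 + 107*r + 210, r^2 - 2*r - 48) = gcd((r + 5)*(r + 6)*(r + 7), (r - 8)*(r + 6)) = r + 6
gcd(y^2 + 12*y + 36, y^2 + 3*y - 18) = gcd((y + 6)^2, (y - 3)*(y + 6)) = y + 6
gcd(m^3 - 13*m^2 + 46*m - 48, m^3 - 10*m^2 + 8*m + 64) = m - 8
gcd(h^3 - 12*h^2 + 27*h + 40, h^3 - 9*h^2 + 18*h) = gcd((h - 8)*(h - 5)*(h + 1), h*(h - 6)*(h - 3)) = 1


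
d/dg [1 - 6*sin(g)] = -6*cos(g)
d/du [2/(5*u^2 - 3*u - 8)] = 2*(3 - 10*u)/(-5*u^2 + 3*u + 8)^2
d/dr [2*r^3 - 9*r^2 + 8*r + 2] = 6*r^2 - 18*r + 8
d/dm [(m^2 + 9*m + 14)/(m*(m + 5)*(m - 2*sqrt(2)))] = (-m^4 - 18*m^3 - 87*m^2 + 8*sqrt(2)*m^2 - 140*m + 56*sqrt(2)*m + 140*sqrt(2))/(m^2*(m^4 - 4*sqrt(2)*m^3 + 10*m^3 - 40*sqrt(2)*m^2 + 33*m^2 - 100*sqrt(2)*m + 80*m + 200))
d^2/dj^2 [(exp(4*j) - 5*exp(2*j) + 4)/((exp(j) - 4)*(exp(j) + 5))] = (4*exp(7*j) + 11*exp(6*j) - 231*exp(5*j) - 455*exp(4*j) + 6011*exp(3*j) + 312*exp(2*j) - 7676*exp(j) + 80)*exp(j)/(exp(6*j) + 3*exp(5*j) - 57*exp(4*j) - 119*exp(3*j) + 1140*exp(2*j) + 1200*exp(j) - 8000)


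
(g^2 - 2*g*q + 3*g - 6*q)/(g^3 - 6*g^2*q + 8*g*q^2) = (-g - 3)/(g*(-g + 4*q))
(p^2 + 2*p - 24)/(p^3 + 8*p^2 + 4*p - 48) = (p - 4)/(p^2 + 2*p - 8)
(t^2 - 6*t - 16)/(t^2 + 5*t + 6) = (t - 8)/(t + 3)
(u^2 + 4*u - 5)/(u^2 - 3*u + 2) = (u + 5)/(u - 2)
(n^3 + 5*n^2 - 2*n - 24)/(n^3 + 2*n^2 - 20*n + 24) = (n^2 + 7*n + 12)/(n^2 + 4*n - 12)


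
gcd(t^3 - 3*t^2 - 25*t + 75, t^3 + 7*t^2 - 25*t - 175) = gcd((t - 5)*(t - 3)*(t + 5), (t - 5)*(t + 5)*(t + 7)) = t^2 - 25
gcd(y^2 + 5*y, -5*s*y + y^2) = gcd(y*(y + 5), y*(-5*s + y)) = y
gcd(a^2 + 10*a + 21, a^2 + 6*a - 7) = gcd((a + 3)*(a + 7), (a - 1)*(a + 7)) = a + 7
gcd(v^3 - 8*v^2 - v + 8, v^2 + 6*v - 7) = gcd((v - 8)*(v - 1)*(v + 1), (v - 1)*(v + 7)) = v - 1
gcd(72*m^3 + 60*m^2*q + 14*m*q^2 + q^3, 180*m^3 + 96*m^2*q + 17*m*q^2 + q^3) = 36*m^2 + 12*m*q + q^2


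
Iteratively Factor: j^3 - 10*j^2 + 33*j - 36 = (j - 3)*(j^2 - 7*j + 12) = (j - 4)*(j - 3)*(j - 3)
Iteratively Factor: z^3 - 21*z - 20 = (z - 5)*(z^2 + 5*z + 4) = (z - 5)*(z + 4)*(z + 1)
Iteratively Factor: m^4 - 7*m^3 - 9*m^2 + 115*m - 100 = (m - 1)*(m^3 - 6*m^2 - 15*m + 100) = (m - 5)*(m - 1)*(m^2 - m - 20) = (m - 5)^2*(m - 1)*(m + 4)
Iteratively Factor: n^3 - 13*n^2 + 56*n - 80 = (n - 5)*(n^2 - 8*n + 16) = (n - 5)*(n - 4)*(n - 4)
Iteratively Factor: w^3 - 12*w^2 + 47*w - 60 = (w - 3)*(w^2 - 9*w + 20) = (w - 4)*(w - 3)*(w - 5)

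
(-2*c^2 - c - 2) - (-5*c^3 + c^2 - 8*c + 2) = 5*c^3 - 3*c^2 + 7*c - 4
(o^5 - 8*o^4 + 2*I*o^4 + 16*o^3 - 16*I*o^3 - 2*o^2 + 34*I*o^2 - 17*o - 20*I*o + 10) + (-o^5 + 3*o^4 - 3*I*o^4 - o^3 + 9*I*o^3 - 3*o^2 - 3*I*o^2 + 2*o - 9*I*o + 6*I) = -5*o^4 - I*o^4 + 15*o^3 - 7*I*o^3 - 5*o^2 + 31*I*o^2 - 15*o - 29*I*o + 10 + 6*I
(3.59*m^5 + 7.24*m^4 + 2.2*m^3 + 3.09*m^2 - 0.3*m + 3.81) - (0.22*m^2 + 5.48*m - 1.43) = 3.59*m^5 + 7.24*m^4 + 2.2*m^3 + 2.87*m^2 - 5.78*m + 5.24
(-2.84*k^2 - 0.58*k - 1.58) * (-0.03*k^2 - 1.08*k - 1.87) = 0.0852*k^4 + 3.0846*k^3 + 5.9846*k^2 + 2.791*k + 2.9546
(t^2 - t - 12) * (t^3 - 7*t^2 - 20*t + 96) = t^5 - 8*t^4 - 25*t^3 + 200*t^2 + 144*t - 1152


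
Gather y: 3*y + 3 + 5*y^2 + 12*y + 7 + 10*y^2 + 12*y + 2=15*y^2 + 27*y + 12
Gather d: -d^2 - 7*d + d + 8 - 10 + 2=-d^2 - 6*d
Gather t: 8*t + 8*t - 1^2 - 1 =16*t - 2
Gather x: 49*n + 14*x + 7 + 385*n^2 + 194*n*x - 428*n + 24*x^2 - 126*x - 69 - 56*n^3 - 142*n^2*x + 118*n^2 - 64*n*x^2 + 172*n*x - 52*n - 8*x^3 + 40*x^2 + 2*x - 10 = -56*n^3 + 503*n^2 - 431*n - 8*x^3 + x^2*(64 - 64*n) + x*(-142*n^2 + 366*n - 110) - 72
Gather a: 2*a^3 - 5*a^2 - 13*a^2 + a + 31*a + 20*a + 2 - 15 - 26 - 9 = 2*a^3 - 18*a^2 + 52*a - 48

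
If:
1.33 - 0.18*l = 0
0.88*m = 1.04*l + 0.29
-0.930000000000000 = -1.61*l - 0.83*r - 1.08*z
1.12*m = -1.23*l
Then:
No Solution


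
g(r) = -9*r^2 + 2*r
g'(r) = 2 - 18*r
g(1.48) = -16.75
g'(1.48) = -24.64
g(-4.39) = -182.23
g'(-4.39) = 81.02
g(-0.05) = -0.12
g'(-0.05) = 2.90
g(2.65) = -57.90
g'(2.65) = -45.70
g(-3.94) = -147.59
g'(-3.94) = 72.92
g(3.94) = -131.83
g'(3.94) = -68.92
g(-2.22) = -48.80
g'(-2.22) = 41.96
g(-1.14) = -13.98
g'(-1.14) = 22.52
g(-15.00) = -2055.00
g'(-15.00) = 272.00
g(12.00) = -1272.00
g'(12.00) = -214.00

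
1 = 1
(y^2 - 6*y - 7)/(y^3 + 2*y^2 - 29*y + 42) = (y^2 - 6*y - 7)/(y^3 + 2*y^2 - 29*y + 42)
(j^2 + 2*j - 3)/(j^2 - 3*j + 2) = (j + 3)/(j - 2)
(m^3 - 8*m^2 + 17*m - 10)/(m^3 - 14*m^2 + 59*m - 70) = (m - 1)/(m - 7)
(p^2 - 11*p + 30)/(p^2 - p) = (p^2 - 11*p + 30)/(p*(p - 1))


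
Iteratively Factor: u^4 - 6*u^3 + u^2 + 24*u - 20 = (u - 2)*(u^3 - 4*u^2 - 7*u + 10) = (u - 2)*(u + 2)*(u^2 - 6*u + 5) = (u - 5)*(u - 2)*(u + 2)*(u - 1)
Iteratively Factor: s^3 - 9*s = (s)*(s^2 - 9) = s*(s - 3)*(s + 3)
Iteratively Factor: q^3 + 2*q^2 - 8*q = (q + 4)*(q^2 - 2*q) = (q - 2)*(q + 4)*(q)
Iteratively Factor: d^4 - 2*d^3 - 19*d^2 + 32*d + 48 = (d - 3)*(d^3 + d^2 - 16*d - 16) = (d - 4)*(d - 3)*(d^2 + 5*d + 4) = (d - 4)*(d - 3)*(d + 4)*(d + 1)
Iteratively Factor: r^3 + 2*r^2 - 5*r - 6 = (r + 1)*(r^2 + r - 6) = (r - 2)*(r + 1)*(r + 3)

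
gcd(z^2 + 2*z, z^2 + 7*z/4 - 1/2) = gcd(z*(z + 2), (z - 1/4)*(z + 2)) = z + 2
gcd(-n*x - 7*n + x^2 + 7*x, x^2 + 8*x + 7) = x + 7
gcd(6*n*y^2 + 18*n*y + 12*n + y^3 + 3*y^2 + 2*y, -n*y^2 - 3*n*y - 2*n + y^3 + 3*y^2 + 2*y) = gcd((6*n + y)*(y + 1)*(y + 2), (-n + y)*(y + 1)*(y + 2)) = y^2 + 3*y + 2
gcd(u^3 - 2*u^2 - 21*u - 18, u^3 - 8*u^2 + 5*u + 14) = u + 1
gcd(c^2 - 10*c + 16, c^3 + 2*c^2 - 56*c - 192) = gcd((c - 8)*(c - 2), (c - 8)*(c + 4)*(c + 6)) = c - 8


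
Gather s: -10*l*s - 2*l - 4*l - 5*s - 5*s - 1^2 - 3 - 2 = -6*l + s*(-10*l - 10) - 6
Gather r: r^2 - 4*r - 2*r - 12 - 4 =r^2 - 6*r - 16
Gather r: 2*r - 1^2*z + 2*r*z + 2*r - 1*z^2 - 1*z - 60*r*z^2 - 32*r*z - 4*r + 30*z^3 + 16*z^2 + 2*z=r*(-60*z^2 - 30*z) + 30*z^3 + 15*z^2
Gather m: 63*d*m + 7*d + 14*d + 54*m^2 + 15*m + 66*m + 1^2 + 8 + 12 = 21*d + 54*m^2 + m*(63*d + 81) + 21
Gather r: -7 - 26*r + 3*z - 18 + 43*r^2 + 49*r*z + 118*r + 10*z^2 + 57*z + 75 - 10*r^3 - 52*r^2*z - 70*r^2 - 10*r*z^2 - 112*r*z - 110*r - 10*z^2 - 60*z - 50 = -10*r^3 + r^2*(-52*z - 27) + r*(-10*z^2 - 63*z - 18)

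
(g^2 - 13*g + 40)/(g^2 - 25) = (g - 8)/(g + 5)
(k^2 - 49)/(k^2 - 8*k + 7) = (k + 7)/(k - 1)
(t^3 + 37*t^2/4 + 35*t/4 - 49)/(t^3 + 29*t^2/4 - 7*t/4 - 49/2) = (t + 4)/(t + 2)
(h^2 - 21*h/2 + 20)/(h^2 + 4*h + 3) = (h^2 - 21*h/2 + 20)/(h^2 + 4*h + 3)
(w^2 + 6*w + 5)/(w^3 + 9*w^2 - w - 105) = (w + 1)/(w^2 + 4*w - 21)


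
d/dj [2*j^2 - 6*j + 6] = 4*j - 6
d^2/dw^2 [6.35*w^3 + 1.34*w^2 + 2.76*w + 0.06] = 38.1*w + 2.68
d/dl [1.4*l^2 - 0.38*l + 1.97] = 2.8*l - 0.38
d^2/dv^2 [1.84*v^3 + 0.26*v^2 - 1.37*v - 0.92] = 11.04*v + 0.52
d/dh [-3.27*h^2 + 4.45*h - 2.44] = 4.45 - 6.54*h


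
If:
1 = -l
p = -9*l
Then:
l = -1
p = 9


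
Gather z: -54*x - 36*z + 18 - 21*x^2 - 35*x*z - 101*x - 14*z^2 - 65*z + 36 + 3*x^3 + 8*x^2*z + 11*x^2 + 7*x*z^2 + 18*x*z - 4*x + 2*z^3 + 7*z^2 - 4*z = 3*x^3 - 10*x^2 - 159*x + 2*z^3 + z^2*(7*x - 7) + z*(8*x^2 - 17*x - 105) + 54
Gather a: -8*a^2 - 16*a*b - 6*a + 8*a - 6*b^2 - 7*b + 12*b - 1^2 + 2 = -8*a^2 + a*(2 - 16*b) - 6*b^2 + 5*b + 1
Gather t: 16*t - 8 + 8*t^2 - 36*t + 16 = 8*t^2 - 20*t + 8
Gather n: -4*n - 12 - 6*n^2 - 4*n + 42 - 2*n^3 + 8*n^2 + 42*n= -2*n^3 + 2*n^2 + 34*n + 30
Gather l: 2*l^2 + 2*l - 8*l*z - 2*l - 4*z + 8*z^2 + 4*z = 2*l^2 - 8*l*z + 8*z^2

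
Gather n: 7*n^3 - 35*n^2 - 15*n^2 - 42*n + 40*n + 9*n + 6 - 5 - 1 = 7*n^3 - 50*n^2 + 7*n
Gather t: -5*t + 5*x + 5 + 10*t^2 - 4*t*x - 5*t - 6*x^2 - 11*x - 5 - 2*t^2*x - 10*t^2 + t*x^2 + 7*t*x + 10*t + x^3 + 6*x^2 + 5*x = -2*t^2*x + t*(x^2 + 3*x) + x^3 - x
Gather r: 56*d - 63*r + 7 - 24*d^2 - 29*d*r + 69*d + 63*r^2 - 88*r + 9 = -24*d^2 + 125*d + 63*r^2 + r*(-29*d - 151) + 16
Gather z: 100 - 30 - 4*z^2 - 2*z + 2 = -4*z^2 - 2*z + 72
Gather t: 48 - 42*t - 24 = 24 - 42*t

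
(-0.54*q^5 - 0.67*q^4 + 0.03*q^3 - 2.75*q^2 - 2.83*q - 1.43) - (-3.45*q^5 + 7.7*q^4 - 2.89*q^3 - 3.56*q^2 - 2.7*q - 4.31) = 2.91*q^5 - 8.37*q^4 + 2.92*q^3 + 0.81*q^2 - 0.13*q + 2.88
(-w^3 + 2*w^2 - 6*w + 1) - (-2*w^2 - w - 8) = -w^3 + 4*w^2 - 5*w + 9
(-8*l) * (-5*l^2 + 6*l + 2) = 40*l^3 - 48*l^2 - 16*l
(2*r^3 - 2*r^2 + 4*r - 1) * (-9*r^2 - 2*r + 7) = -18*r^5 + 14*r^4 - 18*r^3 - 13*r^2 + 30*r - 7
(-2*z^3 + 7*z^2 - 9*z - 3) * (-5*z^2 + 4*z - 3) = 10*z^5 - 43*z^4 + 79*z^3 - 42*z^2 + 15*z + 9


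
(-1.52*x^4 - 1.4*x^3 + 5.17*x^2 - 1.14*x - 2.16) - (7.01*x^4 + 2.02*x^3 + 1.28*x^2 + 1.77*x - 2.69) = -8.53*x^4 - 3.42*x^3 + 3.89*x^2 - 2.91*x + 0.53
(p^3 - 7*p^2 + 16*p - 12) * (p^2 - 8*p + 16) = p^5 - 15*p^4 + 88*p^3 - 252*p^2 + 352*p - 192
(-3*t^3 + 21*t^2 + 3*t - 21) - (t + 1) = -3*t^3 + 21*t^2 + 2*t - 22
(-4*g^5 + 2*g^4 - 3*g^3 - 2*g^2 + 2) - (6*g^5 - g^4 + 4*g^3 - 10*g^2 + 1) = -10*g^5 + 3*g^4 - 7*g^3 + 8*g^2 + 1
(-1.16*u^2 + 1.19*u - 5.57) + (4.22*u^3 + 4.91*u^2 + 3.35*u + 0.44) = 4.22*u^3 + 3.75*u^2 + 4.54*u - 5.13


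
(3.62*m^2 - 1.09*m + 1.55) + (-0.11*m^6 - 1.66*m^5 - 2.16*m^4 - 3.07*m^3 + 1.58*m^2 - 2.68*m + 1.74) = -0.11*m^6 - 1.66*m^5 - 2.16*m^4 - 3.07*m^3 + 5.2*m^2 - 3.77*m + 3.29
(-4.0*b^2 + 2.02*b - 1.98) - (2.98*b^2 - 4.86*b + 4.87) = -6.98*b^2 + 6.88*b - 6.85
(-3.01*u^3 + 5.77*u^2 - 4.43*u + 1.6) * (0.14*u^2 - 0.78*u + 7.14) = -0.4214*u^5 + 3.1556*u^4 - 26.6122*u^3 + 44.8772*u^2 - 32.8782*u + 11.424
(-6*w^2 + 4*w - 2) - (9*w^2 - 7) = -15*w^2 + 4*w + 5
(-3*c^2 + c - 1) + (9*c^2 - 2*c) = 6*c^2 - c - 1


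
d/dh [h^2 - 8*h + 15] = 2*h - 8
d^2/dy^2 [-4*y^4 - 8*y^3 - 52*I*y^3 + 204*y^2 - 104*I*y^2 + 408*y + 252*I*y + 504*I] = -48*y^2 - y*(48 + 312*I) + 408 - 208*I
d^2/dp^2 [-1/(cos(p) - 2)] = (cos(p)^2 + 2*cos(p) - 2)/(cos(p) - 2)^3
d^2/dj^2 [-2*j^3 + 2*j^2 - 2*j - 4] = 4 - 12*j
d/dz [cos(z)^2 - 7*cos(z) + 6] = (7 - 2*cos(z))*sin(z)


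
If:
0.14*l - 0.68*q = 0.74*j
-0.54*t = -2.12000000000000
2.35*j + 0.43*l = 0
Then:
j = -0.451792336217553*q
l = 2.46909765142151*q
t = 3.93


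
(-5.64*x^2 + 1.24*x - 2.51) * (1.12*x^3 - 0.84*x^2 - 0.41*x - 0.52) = -6.3168*x^5 + 6.1264*x^4 - 1.5404*x^3 + 4.5328*x^2 + 0.3843*x + 1.3052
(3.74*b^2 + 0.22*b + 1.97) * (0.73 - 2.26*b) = -8.4524*b^3 + 2.233*b^2 - 4.2916*b + 1.4381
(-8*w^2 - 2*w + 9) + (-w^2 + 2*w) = 9 - 9*w^2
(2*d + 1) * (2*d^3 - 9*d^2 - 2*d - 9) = 4*d^4 - 16*d^3 - 13*d^2 - 20*d - 9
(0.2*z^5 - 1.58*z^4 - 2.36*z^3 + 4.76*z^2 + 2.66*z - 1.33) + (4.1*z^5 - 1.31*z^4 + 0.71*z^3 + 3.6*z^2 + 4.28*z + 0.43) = 4.3*z^5 - 2.89*z^4 - 1.65*z^3 + 8.36*z^2 + 6.94*z - 0.9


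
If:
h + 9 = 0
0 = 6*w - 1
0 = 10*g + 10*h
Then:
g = 9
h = -9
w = 1/6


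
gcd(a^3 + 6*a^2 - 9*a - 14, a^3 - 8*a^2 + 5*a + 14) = a^2 - a - 2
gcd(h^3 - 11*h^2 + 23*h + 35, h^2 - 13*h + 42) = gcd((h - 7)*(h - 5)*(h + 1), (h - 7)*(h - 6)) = h - 7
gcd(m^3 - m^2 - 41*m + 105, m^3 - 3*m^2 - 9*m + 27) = m - 3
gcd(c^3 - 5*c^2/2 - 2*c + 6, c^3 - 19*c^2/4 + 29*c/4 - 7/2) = c - 2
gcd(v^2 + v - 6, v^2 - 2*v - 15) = v + 3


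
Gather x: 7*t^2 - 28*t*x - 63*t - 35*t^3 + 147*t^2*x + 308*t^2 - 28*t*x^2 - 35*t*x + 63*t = -35*t^3 + 315*t^2 - 28*t*x^2 + x*(147*t^2 - 63*t)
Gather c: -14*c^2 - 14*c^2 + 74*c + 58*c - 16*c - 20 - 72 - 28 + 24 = -28*c^2 + 116*c - 96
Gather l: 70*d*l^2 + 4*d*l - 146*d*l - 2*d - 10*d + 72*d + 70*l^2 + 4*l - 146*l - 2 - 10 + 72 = 60*d + l^2*(70*d + 70) + l*(-142*d - 142) + 60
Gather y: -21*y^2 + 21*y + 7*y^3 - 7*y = 7*y^3 - 21*y^2 + 14*y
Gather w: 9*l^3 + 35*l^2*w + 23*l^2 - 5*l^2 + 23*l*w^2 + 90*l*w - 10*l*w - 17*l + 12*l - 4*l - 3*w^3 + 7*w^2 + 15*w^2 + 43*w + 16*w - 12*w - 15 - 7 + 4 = 9*l^3 + 18*l^2 - 9*l - 3*w^3 + w^2*(23*l + 22) + w*(35*l^2 + 80*l + 47) - 18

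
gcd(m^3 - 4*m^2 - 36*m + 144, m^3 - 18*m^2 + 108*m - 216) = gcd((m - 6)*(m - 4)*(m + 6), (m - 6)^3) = m - 6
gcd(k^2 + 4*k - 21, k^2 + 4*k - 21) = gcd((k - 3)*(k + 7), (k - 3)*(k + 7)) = k^2 + 4*k - 21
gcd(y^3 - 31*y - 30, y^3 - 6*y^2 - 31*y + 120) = y + 5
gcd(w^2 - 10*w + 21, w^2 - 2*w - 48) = 1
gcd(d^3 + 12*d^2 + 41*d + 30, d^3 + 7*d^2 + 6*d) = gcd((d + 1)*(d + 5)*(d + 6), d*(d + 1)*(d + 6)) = d^2 + 7*d + 6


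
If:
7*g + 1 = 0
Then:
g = -1/7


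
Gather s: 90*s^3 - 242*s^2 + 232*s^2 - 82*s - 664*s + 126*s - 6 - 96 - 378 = 90*s^3 - 10*s^2 - 620*s - 480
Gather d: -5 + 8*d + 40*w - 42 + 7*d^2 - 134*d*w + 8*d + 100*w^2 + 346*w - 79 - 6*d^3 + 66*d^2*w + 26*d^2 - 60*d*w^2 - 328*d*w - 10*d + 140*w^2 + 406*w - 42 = -6*d^3 + d^2*(66*w + 33) + d*(-60*w^2 - 462*w + 6) + 240*w^2 + 792*w - 168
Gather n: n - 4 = n - 4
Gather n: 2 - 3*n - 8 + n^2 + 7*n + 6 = n^2 + 4*n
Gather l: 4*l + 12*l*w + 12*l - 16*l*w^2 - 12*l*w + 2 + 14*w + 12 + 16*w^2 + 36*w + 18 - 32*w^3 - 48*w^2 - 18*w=l*(16 - 16*w^2) - 32*w^3 - 32*w^2 + 32*w + 32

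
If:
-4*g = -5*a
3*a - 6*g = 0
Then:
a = 0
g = 0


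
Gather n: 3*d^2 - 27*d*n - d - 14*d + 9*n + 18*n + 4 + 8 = 3*d^2 - 15*d + n*(27 - 27*d) + 12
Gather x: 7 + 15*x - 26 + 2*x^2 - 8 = 2*x^2 + 15*x - 27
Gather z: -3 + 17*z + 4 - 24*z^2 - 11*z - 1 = -24*z^2 + 6*z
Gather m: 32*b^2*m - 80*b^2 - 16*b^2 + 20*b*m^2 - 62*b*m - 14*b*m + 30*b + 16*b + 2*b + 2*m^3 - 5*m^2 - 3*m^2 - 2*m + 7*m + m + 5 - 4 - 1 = -96*b^2 + 48*b + 2*m^3 + m^2*(20*b - 8) + m*(32*b^2 - 76*b + 6)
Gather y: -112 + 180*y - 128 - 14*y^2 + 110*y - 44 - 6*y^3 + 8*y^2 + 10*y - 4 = -6*y^3 - 6*y^2 + 300*y - 288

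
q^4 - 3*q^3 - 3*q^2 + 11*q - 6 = (q - 3)*(q - 1)^2*(q + 2)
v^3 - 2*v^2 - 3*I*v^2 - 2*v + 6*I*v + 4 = (v - 2)*(v - 2*I)*(v - I)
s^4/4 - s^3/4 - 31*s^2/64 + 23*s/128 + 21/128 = (s/4 + 1/4)*(s - 7/4)*(s - 3/4)*(s + 1/2)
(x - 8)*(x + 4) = x^2 - 4*x - 32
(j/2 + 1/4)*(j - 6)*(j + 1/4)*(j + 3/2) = j^4/2 - 15*j^3/8 - 49*j^2/8 - 117*j/32 - 9/16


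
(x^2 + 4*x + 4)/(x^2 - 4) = (x + 2)/(x - 2)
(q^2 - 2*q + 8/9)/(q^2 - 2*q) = (q^2 - 2*q + 8/9)/(q*(q - 2))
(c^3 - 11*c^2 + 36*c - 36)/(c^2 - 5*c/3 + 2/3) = 3*(c^3 - 11*c^2 + 36*c - 36)/(3*c^2 - 5*c + 2)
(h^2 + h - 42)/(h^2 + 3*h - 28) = (h - 6)/(h - 4)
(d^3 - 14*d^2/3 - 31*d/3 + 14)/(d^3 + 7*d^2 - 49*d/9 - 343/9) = 3*(d^2 - 7*d + 6)/(3*d^2 + 14*d - 49)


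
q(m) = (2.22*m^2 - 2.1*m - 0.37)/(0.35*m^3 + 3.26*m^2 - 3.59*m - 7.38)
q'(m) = (4.44*m - 2.1)/(0.35*m^3 + 3.26*m^2 - 3.59*m - 7.38) + (-1.05*m^2 - 6.52*m + 3.59)*(2.22*m^2 - 2.1*m - 0.37)/(0.35*m^3 + 3.26*m^2 - 3.59*m - 7.38)^2 = (-0.777*m^4 + 1.47*m^3 - 0.735300000000002*m^2 - 30.3548*m + 14.1697)/(0.1225*m^6 + 2.282*m^5 + 8.1146*m^4 - 28.5728*m^3 - 35.2295*m^2 + 52.9884*m + 54.4644)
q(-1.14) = 11.40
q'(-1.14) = 238.90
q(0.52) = 0.10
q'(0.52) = -0.02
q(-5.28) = 1.43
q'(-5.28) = -0.26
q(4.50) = 0.47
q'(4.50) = -0.06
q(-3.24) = 1.12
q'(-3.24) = -0.04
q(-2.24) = 1.18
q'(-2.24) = 0.25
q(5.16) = 0.44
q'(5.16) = -0.04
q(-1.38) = 2.36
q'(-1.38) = 5.85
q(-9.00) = 5.86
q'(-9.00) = -5.19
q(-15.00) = -1.32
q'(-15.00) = -0.27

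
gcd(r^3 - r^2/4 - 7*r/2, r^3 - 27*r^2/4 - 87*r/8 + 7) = r + 7/4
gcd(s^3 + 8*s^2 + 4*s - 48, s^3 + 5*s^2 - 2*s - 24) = s^2 + 2*s - 8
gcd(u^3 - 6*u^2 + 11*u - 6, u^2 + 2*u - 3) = u - 1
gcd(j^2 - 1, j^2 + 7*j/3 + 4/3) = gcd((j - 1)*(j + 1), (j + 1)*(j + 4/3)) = j + 1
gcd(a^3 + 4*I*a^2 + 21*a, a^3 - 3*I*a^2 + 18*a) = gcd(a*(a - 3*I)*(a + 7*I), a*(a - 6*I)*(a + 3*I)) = a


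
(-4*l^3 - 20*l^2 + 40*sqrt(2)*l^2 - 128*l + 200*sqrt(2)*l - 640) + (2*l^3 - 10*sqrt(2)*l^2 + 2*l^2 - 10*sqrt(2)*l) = -2*l^3 - 18*l^2 + 30*sqrt(2)*l^2 - 128*l + 190*sqrt(2)*l - 640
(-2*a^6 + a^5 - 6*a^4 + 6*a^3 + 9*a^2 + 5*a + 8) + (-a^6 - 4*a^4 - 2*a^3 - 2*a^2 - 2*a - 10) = -3*a^6 + a^5 - 10*a^4 + 4*a^3 + 7*a^2 + 3*a - 2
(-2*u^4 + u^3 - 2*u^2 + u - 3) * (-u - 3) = 2*u^5 + 5*u^4 - u^3 + 5*u^2 + 9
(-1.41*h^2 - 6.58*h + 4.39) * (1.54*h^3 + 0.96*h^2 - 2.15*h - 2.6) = -2.1714*h^5 - 11.4868*h^4 + 3.4753*h^3 + 22.0274*h^2 + 7.6695*h - 11.414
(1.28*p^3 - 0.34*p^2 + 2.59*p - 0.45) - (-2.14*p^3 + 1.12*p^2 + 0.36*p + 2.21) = 3.42*p^3 - 1.46*p^2 + 2.23*p - 2.66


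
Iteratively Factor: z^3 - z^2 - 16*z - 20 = (z + 2)*(z^2 - 3*z - 10) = (z - 5)*(z + 2)*(z + 2)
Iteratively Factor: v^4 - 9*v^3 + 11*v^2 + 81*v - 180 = (v - 5)*(v^3 - 4*v^2 - 9*v + 36) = (v - 5)*(v - 3)*(v^2 - v - 12) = (v - 5)*(v - 3)*(v + 3)*(v - 4)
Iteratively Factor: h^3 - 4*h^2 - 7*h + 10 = (h - 5)*(h^2 + h - 2) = (h - 5)*(h - 1)*(h + 2)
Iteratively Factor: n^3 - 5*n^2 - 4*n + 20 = (n - 5)*(n^2 - 4) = (n - 5)*(n + 2)*(n - 2)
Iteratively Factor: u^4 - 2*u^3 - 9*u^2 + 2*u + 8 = (u - 1)*(u^3 - u^2 - 10*u - 8) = (u - 4)*(u - 1)*(u^2 + 3*u + 2) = (u - 4)*(u - 1)*(u + 1)*(u + 2)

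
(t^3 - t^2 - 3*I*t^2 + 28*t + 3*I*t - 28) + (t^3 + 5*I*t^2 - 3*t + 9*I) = 2*t^3 - t^2 + 2*I*t^2 + 25*t + 3*I*t - 28 + 9*I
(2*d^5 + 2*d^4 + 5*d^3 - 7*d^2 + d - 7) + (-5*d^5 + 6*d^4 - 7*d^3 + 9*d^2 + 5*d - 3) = -3*d^5 + 8*d^4 - 2*d^3 + 2*d^2 + 6*d - 10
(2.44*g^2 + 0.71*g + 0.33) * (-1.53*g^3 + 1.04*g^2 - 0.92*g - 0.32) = -3.7332*g^5 + 1.4513*g^4 - 2.0113*g^3 - 1.0908*g^2 - 0.5308*g - 0.1056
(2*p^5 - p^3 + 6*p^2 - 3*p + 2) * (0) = 0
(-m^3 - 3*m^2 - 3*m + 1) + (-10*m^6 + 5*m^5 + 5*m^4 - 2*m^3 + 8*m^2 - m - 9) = -10*m^6 + 5*m^5 + 5*m^4 - 3*m^3 + 5*m^2 - 4*m - 8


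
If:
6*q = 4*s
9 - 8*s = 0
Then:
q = 3/4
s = 9/8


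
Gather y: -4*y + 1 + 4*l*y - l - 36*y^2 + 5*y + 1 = -l - 36*y^2 + y*(4*l + 1) + 2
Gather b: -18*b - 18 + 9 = -18*b - 9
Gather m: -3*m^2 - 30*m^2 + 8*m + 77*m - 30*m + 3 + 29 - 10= -33*m^2 + 55*m + 22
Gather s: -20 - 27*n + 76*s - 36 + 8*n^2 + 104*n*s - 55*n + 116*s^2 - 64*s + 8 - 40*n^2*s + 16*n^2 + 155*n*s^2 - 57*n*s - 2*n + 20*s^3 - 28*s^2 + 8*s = 24*n^2 - 84*n + 20*s^3 + s^2*(155*n + 88) + s*(-40*n^2 + 47*n + 20) - 48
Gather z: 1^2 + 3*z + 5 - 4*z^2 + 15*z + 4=-4*z^2 + 18*z + 10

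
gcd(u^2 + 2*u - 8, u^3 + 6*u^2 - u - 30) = u - 2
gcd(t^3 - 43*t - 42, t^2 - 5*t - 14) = t - 7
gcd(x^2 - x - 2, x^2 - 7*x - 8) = x + 1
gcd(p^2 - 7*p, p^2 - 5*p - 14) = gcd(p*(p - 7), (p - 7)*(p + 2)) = p - 7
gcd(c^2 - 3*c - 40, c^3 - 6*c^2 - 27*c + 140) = c + 5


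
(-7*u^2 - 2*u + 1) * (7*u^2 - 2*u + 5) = -49*u^4 - 24*u^2 - 12*u + 5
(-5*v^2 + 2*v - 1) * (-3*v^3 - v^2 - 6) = 15*v^5 - v^4 + v^3 + 31*v^2 - 12*v + 6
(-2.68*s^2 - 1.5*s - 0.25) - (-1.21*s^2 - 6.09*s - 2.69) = -1.47*s^2 + 4.59*s + 2.44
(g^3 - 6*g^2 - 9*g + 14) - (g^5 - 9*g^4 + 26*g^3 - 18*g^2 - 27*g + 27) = -g^5 + 9*g^4 - 25*g^3 + 12*g^2 + 18*g - 13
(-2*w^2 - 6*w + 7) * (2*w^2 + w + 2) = -4*w^4 - 14*w^3 + 4*w^2 - 5*w + 14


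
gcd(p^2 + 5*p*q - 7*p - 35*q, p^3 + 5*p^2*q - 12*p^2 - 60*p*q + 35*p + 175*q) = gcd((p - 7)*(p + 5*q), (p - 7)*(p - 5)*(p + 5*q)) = p^2 + 5*p*q - 7*p - 35*q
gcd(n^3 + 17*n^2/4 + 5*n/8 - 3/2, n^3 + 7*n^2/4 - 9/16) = n^2 + n/4 - 3/8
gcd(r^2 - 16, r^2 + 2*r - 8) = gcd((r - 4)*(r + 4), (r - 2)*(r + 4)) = r + 4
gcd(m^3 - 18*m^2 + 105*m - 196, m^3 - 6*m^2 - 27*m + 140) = m^2 - 11*m + 28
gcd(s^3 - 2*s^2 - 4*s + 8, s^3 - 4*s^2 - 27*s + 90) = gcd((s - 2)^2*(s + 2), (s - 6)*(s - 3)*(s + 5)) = 1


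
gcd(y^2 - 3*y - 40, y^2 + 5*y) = y + 5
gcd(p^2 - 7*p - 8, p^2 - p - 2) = p + 1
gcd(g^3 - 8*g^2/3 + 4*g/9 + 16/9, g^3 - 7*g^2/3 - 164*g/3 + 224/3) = g - 4/3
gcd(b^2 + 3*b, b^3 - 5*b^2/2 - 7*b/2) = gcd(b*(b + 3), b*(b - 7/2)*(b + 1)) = b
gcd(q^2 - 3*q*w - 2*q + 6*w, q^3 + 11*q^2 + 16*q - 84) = q - 2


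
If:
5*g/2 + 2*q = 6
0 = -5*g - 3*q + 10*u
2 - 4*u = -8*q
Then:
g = 32/15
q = 1/3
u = 7/6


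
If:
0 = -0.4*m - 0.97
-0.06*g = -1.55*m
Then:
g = -62.65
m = -2.42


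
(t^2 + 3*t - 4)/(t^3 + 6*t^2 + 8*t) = (t - 1)/(t*(t + 2))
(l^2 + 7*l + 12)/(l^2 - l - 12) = (l + 4)/(l - 4)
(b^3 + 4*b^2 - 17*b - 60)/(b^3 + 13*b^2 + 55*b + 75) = (b - 4)/(b + 5)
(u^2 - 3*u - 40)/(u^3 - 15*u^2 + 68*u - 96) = (u + 5)/(u^2 - 7*u + 12)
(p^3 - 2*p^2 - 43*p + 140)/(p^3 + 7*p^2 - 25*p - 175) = (p - 4)/(p + 5)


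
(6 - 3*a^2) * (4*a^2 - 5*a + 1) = -12*a^4 + 15*a^3 + 21*a^2 - 30*a + 6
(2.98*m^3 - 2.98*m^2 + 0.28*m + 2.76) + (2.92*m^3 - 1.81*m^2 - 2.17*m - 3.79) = 5.9*m^3 - 4.79*m^2 - 1.89*m - 1.03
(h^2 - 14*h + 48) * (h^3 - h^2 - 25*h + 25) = h^5 - 15*h^4 + 37*h^3 + 327*h^2 - 1550*h + 1200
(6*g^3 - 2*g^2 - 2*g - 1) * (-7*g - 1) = -42*g^4 + 8*g^3 + 16*g^2 + 9*g + 1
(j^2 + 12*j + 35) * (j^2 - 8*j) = j^4 + 4*j^3 - 61*j^2 - 280*j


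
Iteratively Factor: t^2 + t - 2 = (t - 1)*(t + 2)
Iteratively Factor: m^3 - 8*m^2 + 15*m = (m - 3)*(m^2 - 5*m) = m*(m - 3)*(m - 5)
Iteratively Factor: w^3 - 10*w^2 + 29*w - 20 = (w - 1)*(w^2 - 9*w + 20) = (w - 5)*(w - 1)*(w - 4)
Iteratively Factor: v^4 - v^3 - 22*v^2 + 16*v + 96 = (v - 4)*(v^3 + 3*v^2 - 10*v - 24) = (v - 4)*(v + 2)*(v^2 + v - 12) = (v - 4)*(v + 2)*(v + 4)*(v - 3)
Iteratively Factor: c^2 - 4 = (c - 2)*(c + 2)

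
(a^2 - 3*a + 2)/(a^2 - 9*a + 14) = (a - 1)/(a - 7)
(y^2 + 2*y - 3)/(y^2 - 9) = (y - 1)/(y - 3)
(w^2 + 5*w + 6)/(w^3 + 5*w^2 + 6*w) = 1/w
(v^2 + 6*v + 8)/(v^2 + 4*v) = (v + 2)/v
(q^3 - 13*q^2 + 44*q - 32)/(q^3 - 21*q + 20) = (q - 8)/(q + 5)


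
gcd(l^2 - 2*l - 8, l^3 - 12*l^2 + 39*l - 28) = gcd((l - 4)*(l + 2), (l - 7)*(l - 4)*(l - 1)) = l - 4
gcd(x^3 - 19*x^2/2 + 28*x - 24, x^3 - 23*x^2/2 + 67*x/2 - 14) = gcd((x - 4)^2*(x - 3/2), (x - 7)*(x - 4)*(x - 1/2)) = x - 4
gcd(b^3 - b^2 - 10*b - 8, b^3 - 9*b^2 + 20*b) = b - 4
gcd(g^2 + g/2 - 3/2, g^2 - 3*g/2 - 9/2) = g + 3/2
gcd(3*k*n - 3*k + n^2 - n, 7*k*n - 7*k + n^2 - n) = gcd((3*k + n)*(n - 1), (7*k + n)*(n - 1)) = n - 1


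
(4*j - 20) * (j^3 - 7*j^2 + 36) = 4*j^4 - 48*j^3 + 140*j^2 + 144*j - 720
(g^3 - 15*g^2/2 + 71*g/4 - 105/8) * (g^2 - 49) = g^5 - 15*g^4/2 - 125*g^3/4 + 2835*g^2/8 - 3479*g/4 + 5145/8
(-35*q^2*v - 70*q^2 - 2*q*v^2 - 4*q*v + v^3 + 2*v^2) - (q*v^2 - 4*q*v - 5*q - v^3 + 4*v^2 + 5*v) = -35*q^2*v - 70*q^2 - 3*q*v^2 + 5*q + 2*v^3 - 2*v^2 - 5*v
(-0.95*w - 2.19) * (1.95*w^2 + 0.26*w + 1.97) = -1.8525*w^3 - 4.5175*w^2 - 2.4409*w - 4.3143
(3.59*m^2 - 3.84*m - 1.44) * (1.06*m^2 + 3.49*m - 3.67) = 3.8054*m^4 + 8.4587*m^3 - 28.1033*m^2 + 9.0672*m + 5.2848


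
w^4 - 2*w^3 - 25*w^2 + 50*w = w*(w - 5)*(w - 2)*(w + 5)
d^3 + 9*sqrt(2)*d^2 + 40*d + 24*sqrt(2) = (d + sqrt(2))*(d + 2*sqrt(2))*(d + 6*sqrt(2))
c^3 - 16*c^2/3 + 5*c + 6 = (c - 3)^2*(c + 2/3)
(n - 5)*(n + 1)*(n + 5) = n^3 + n^2 - 25*n - 25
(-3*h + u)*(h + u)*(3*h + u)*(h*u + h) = -9*h^4*u - 9*h^4 - 9*h^3*u^2 - 9*h^3*u + h^2*u^3 + h^2*u^2 + h*u^4 + h*u^3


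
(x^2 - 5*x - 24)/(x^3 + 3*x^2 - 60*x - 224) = (x + 3)/(x^2 + 11*x + 28)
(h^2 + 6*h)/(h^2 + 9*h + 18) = h/(h + 3)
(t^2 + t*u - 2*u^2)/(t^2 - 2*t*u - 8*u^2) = (t - u)/(t - 4*u)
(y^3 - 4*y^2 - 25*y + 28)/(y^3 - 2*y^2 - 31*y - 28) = (y - 1)/(y + 1)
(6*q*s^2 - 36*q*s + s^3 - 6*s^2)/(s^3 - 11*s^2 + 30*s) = (6*q + s)/(s - 5)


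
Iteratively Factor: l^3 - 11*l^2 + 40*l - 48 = (l - 3)*(l^2 - 8*l + 16) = (l - 4)*(l - 3)*(l - 4)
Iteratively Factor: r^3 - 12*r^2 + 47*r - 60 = (r - 4)*(r^2 - 8*r + 15) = (r - 4)*(r - 3)*(r - 5)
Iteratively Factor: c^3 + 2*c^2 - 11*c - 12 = (c - 3)*(c^2 + 5*c + 4) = (c - 3)*(c + 4)*(c + 1)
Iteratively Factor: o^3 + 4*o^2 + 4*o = (o + 2)*(o^2 + 2*o) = (o + 2)^2*(o)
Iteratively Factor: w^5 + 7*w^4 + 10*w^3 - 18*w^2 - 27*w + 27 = (w + 3)*(w^4 + 4*w^3 - 2*w^2 - 12*w + 9) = (w - 1)*(w + 3)*(w^3 + 5*w^2 + 3*w - 9) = (w - 1)*(w + 3)^2*(w^2 + 2*w - 3) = (w - 1)^2*(w + 3)^2*(w + 3)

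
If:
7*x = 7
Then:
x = 1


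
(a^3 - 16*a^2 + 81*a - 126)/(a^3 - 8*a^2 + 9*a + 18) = (a - 7)/(a + 1)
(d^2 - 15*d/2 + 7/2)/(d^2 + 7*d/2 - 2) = (d - 7)/(d + 4)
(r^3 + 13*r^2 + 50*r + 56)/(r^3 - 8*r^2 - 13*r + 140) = (r^2 + 9*r + 14)/(r^2 - 12*r + 35)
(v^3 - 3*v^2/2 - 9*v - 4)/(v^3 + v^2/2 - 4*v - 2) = (v - 4)/(v - 2)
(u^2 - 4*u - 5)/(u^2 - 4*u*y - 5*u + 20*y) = (-u - 1)/(-u + 4*y)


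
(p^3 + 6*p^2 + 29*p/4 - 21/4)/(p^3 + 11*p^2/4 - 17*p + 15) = (4*p^3 + 24*p^2 + 29*p - 21)/(4*p^3 + 11*p^2 - 68*p + 60)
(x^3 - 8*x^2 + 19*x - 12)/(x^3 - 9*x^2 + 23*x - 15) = (x - 4)/(x - 5)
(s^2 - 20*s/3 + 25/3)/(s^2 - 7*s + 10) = (s - 5/3)/(s - 2)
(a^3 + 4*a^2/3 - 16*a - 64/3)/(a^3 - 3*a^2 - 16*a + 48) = (a + 4/3)/(a - 3)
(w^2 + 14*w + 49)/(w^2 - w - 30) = (w^2 + 14*w + 49)/(w^2 - w - 30)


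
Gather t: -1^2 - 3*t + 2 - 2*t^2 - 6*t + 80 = -2*t^2 - 9*t + 81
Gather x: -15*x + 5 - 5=-15*x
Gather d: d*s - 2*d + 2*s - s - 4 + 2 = d*(s - 2) + s - 2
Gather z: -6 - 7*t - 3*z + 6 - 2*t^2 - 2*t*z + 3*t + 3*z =-2*t^2 - 2*t*z - 4*t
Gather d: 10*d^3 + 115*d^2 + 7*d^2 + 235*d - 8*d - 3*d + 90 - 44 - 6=10*d^3 + 122*d^2 + 224*d + 40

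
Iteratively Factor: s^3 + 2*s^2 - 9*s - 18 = (s + 2)*(s^2 - 9) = (s + 2)*(s + 3)*(s - 3)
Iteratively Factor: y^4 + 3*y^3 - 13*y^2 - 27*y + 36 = (y + 4)*(y^3 - y^2 - 9*y + 9) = (y - 3)*(y + 4)*(y^2 + 2*y - 3) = (y - 3)*(y + 3)*(y + 4)*(y - 1)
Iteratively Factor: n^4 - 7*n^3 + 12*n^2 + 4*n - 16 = (n - 4)*(n^3 - 3*n^2 + 4) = (n - 4)*(n + 1)*(n^2 - 4*n + 4) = (n - 4)*(n - 2)*(n + 1)*(n - 2)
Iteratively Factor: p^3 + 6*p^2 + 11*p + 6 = (p + 2)*(p^2 + 4*p + 3) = (p + 1)*(p + 2)*(p + 3)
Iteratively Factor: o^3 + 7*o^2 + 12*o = (o + 4)*(o^2 + 3*o) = o*(o + 4)*(o + 3)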